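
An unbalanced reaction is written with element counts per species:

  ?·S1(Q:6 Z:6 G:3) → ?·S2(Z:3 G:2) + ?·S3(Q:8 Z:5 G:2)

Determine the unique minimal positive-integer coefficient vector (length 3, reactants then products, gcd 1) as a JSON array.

Q: 4·6 = 24 | 3·0+3·8 = 24
Z: 4·6 = 24 | 3·3+3·5 = 24
G: 4·3 = 12 | 3·2+3·2 = 12
gcd(4,3,3) = 1

Coefficients: [4, 3, 3]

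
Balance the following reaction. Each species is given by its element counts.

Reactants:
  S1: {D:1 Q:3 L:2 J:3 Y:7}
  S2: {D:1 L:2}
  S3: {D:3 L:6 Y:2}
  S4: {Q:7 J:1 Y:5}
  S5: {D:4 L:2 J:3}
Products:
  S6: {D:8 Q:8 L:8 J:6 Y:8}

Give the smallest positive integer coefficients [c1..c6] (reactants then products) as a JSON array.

D: 1·1+4·1+1·3+3·0+4·4 = 24 | 3·8 = 24
Q: 1·3+4·0+1·0+3·7+4·0 = 24 | 3·8 = 24
L: 1·2+4·2+1·6+3·0+4·2 = 24 | 3·8 = 24
J: 1·3+4·0+1·0+3·1+4·3 = 18 | 3·6 = 18
Y: 1·7+4·0+1·2+3·5+4·0 = 24 | 3·8 = 24
gcd(1,4,1,3,4,3) = 1

Coefficients: [1, 4, 1, 3, 4, 3]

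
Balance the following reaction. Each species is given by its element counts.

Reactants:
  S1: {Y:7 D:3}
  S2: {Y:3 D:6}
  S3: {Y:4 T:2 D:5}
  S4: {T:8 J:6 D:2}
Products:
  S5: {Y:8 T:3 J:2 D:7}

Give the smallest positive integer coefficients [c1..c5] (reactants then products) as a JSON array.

Y: 5·7+3·3+1·4+2·0 = 48 | 6·8 = 48
T: 5·0+3·0+1·2+2·8 = 18 | 6·3 = 18
J: 5·0+3·0+1·0+2·6 = 12 | 6·2 = 12
D: 5·3+3·6+1·5+2·2 = 42 | 6·7 = 42
gcd(5,3,1,2,6) = 1

Coefficients: [5, 3, 1, 2, 6]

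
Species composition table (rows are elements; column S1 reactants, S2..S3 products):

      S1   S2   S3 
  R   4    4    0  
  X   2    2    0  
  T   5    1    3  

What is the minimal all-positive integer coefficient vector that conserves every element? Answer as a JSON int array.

R: 3·4 = 12 | 3·4+4·0 = 12
X: 3·2 = 6 | 3·2+4·0 = 6
T: 3·5 = 15 | 3·1+4·3 = 15
gcd(3,3,4) = 1

Coefficients: [3, 3, 4]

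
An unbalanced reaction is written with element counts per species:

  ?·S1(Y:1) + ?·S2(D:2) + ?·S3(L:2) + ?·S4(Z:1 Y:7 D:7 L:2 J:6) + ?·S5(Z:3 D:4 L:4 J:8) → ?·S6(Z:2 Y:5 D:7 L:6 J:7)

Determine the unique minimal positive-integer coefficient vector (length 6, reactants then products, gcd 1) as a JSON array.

Coefficients: [6, 3, 6, 2, 2, 4]

Z: 6·0+3·0+6·0+2·1+2·3 = 8 | 4·2 = 8
Y: 6·1+3·0+6·0+2·7+2·0 = 20 | 4·5 = 20
D: 6·0+3·2+6·0+2·7+2·4 = 28 | 4·7 = 28
L: 6·0+3·0+6·2+2·2+2·4 = 24 | 4·6 = 24
J: 6·0+3·0+6·0+2·6+2·8 = 28 | 4·7 = 28
gcd(6,3,6,2,2,4) = 1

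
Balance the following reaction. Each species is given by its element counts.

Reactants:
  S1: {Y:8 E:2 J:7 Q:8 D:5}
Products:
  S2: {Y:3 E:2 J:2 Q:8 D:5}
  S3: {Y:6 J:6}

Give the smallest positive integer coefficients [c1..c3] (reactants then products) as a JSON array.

Y: 6·8 = 48 | 6·3+5·6 = 48
E: 6·2 = 12 | 6·2+5·0 = 12
J: 6·7 = 42 | 6·2+5·6 = 42
Q: 6·8 = 48 | 6·8+5·0 = 48
D: 6·5 = 30 | 6·5+5·0 = 30
gcd(6,6,5) = 1

Coefficients: [6, 6, 5]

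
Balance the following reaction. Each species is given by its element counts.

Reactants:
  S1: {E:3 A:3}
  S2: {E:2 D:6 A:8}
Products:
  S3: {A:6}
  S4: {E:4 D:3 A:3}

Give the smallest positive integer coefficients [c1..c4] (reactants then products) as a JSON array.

E: 6·3+3·2 = 24 | 4·0+6·4 = 24
D: 6·0+3·6 = 18 | 4·0+6·3 = 18
A: 6·3+3·8 = 42 | 4·6+6·3 = 42
gcd(6,3,4,6) = 1

Coefficients: [6, 3, 4, 6]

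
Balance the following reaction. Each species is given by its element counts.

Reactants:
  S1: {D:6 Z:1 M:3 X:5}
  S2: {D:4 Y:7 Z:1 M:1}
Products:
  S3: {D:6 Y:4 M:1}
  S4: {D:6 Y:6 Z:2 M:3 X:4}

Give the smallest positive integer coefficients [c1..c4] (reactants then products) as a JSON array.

D: 4·6+6·4 = 48 | 3·6+5·6 = 48
Y: 4·0+6·7 = 42 | 3·4+5·6 = 42
Z: 4·1+6·1 = 10 | 3·0+5·2 = 10
M: 4·3+6·1 = 18 | 3·1+5·3 = 18
X: 4·5+6·0 = 20 | 3·0+5·4 = 20
gcd(4,6,3,5) = 1

Coefficients: [4, 6, 3, 5]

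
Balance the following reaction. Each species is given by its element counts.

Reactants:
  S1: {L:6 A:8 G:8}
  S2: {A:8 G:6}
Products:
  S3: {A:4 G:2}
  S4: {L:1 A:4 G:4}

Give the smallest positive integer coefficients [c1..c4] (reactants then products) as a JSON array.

L: 1·6+4·0 = 6 | 4·0+6·1 = 6
A: 1·8+4·8 = 40 | 4·4+6·4 = 40
G: 1·8+4·6 = 32 | 4·2+6·4 = 32
gcd(1,4,4,6) = 1

Coefficients: [1, 4, 4, 6]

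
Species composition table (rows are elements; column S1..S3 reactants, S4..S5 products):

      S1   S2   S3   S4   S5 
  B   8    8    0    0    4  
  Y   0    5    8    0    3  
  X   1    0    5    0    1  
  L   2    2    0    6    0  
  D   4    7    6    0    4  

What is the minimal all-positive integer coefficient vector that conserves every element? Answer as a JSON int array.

Coefficients: [1, 2, 1, 1, 6]

B: 1·8+2·8+1·0 = 24 | 1·0+6·4 = 24
Y: 1·0+2·5+1·8 = 18 | 1·0+6·3 = 18
X: 1·1+2·0+1·5 = 6 | 1·0+6·1 = 6
L: 1·2+2·2+1·0 = 6 | 1·6+6·0 = 6
D: 1·4+2·7+1·6 = 24 | 1·0+6·4 = 24
gcd(1,2,1,1,6) = 1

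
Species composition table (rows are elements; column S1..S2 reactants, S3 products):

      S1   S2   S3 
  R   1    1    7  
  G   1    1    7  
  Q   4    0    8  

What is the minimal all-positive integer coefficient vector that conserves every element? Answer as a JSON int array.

R: 2·1+5·1 = 7 | 1·7 = 7
G: 2·1+5·1 = 7 | 1·7 = 7
Q: 2·4+5·0 = 8 | 1·8 = 8
gcd(2,5,1) = 1

Coefficients: [2, 5, 1]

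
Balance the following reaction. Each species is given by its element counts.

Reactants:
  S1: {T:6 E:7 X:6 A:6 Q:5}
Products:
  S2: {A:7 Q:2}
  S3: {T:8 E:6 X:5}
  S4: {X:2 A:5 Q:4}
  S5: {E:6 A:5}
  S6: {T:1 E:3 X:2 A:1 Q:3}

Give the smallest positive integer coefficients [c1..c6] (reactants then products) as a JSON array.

Coefficients: [6, 1, 4, 4, 1, 4]

T: 6·6 = 36 | 1·0+4·8+4·0+1·0+4·1 = 36
E: 6·7 = 42 | 1·0+4·6+4·0+1·6+4·3 = 42
X: 6·6 = 36 | 1·0+4·5+4·2+1·0+4·2 = 36
A: 6·6 = 36 | 1·7+4·0+4·5+1·5+4·1 = 36
Q: 6·5 = 30 | 1·2+4·0+4·4+1·0+4·3 = 30
gcd(6,1,4,4,1,4) = 1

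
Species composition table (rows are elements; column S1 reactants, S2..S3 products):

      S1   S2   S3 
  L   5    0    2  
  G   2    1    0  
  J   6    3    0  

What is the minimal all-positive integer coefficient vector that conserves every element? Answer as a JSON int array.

Coefficients: [2, 4, 5]

L: 2·5 = 10 | 4·0+5·2 = 10
G: 2·2 = 4 | 4·1+5·0 = 4
J: 2·6 = 12 | 4·3+5·0 = 12
gcd(2,4,5) = 1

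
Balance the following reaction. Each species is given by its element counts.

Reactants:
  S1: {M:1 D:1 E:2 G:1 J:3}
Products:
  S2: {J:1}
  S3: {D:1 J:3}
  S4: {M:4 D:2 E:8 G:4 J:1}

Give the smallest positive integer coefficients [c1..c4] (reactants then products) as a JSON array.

M: 4·1 = 4 | 5·0+2·0+1·4 = 4
D: 4·1 = 4 | 5·0+2·1+1·2 = 4
E: 4·2 = 8 | 5·0+2·0+1·8 = 8
G: 4·1 = 4 | 5·0+2·0+1·4 = 4
J: 4·3 = 12 | 5·1+2·3+1·1 = 12
gcd(4,5,2,1) = 1

Coefficients: [4, 5, 2, 1]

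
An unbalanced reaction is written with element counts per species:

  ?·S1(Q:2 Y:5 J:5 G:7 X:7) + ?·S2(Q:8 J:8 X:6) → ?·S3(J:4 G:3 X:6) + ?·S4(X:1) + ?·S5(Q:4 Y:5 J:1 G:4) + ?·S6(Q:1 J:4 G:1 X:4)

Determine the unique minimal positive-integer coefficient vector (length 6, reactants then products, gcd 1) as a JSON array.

Coefficients: [5, 2, 3, 5, 5, 6]

Q: 5·2+2·8 = 26 | 3·0+5·0+5·4+6·1 = 26
Y: 5·5+2·0 = 25 | 3·0+5·0+5·5+6·0 = 25
J: 5·5+2·8 = 41 | 3·4+5·0+5·1+6·4 = 41
G: 5·7+2·0 = 35 | 3·3+5·0+5·4+6·1 = 35
X: 5·7+2·6 = 47 | 3·6+5·1+5·0+6·4 = 47
gcd(5,2,3,5,5,6) = 1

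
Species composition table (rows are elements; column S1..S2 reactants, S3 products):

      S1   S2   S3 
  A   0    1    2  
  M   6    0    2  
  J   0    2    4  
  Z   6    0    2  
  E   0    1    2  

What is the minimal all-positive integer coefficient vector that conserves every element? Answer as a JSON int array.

A: 1·0+6·1 = 6 | 3·2 = 6
M: 1·6+6·0 = 6 | 3·2 = 6
J: 1·0+6·2 = 12 | 3·4 = 12
Z: 1·6+6·0 = 6 | 3·2 = 6
E: 1·0+6·1 = 6 | 3·2 = 6
gcd(1,6,3) = 1

Coefficients: [1, 6, 3]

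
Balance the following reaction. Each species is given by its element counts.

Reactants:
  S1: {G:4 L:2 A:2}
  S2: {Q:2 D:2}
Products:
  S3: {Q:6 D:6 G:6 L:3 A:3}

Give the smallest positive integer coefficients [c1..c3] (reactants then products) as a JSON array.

Coefficients: [3, 6, 2]

Q: 3·0+6·2 = 12 | 2·6 = 12
D: 3·0+6·2 = 12 | 2·6 = 12
G: 3·4+6·0 = 12 | 2·6 = 12
L: 3·2+6·0 = 6 | 2·3 = 6
A: 3·2+6·0 = 6 | 2·3 = 6
gcd(3,6,2) = 1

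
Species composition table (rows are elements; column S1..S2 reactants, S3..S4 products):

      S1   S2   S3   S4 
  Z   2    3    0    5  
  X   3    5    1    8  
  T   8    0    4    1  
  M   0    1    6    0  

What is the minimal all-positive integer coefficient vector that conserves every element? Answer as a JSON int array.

Z: 1·2+6·3 = 20 | 1·0+4·5 = 20
X: 1·3+6·5 = 33 | 1·1+4·8 = 33
T: 1·8+6·0 = 8 | 1·4+4·1 = 8
M: 1·0+6·1 = 6 | 1·6+4·0 = 6
gcd(1,6,1,4) = 1

Coefficients: [1, 6, 1, 4]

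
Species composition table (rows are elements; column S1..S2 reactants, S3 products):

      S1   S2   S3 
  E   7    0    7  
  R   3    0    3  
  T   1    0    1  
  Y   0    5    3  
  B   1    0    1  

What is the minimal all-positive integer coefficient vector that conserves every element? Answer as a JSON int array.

E: 5·7+3·0 = 35 | 5·7 = 35
R: 5·3+3·0 = 15 | 5·3 = 15
T: 5·1+3·0 = 5 | 5·1 = 5
Y: 5·0+3·5 = 15 | 5·3 = 15
B: 5·1+3·0 = 5 | 5·1 = 5
gcd(5,3,5) = 1

Coefficients: [5, 3, 5]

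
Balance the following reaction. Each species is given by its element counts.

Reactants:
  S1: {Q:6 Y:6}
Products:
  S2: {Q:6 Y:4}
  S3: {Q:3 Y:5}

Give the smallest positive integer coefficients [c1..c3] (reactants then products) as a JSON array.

Coefficients: [3, 2, 2]

Q: 3·6 = 18 | 2·6+2·3 = 18
Y: 3·6 = 18 | 2·4+2·5 = 18
gcd(3,2,2) = 1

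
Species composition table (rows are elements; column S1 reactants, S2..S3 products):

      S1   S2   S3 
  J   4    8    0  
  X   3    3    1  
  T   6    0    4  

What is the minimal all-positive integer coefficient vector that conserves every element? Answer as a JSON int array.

Coefficients: [2, 1, 3]

J: 2·4 = 8 | 1·8+3·0 = 8
X: 2·3 = 6 | 1·3+3·1 = 6
T: 2·6 = 12 | 1·0+3·4 = 12
gcd(2,1,3) = 1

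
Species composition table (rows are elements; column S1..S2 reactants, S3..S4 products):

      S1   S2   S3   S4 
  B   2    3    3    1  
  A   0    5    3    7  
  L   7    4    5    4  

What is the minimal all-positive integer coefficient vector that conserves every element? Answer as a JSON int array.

Coefficients: [2, 5, 6, 1]

B: 2·2+5·3 = 19 | 6·3+1·1 = 19
A: 2·0+5·5 = 25 | 6·3+1·7 = 25
L: 2·7+5·4 = 34 | 6·5+1·4 = 34
gcd(2,5,6,1) = 1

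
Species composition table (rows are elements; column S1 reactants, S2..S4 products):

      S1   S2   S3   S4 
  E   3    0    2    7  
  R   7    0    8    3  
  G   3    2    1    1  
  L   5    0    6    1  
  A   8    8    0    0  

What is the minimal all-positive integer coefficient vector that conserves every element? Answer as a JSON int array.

E: 5·3 = 15 | 5·0+4·2+1·7 = 15
R: 5·7 = 35 | 5·0+4·8+1·3 = 35
G: 5·3 = 15 | 5·2+4·1+1·1 = 15
L: 5·5 = 25 | 5·0+4·6+1·1 = 25
A: 5·8 = 40 | 5·8+4·0+1·0 = 40
gcd(5,5,4,1) = 1

Coefficients: [5, 5, 4, 1]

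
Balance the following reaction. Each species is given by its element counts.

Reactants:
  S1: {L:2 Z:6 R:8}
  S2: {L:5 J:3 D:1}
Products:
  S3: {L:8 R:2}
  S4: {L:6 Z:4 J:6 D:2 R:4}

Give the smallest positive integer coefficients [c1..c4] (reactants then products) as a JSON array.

Coefficients: [2, 6, 2, 3]

L: 2·2+6·5 = 34 | 2·8+3·6 = 34
Z: 2·6+6·0 = 12 | 2·0+3·4 = 12
J: 2·0+6·3 = 18 | 2·0+3·6 = 18
D: 2·0+6·1 = 6 | 2·0+3·2 = 6
R: 2·8+6·0 = 16 | 2·2+3·4 = 16
gcd(2,6,2,3) = 1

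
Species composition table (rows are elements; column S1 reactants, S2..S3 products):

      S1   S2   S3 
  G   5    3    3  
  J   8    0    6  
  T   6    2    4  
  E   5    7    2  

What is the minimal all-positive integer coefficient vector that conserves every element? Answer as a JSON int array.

G: 3·5 = 15 | 1·3+4·3 = 15
J: 3·8 = 24 | 1·0+4·6 = 24
T: 3·6 = 18 | 1·2+4·4 = 18
E: 3·5 = 15 | 1·7+4·2 = 15
gcd(3,1,4) = 1

Coefficients: [3, 1, 4]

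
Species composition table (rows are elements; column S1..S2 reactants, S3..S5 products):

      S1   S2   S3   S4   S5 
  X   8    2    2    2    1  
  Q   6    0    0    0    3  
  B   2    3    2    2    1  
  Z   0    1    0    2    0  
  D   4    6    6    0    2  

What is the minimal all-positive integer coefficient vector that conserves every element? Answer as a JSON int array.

Coefficients: [1, 6, 6, 3, 2]

X: 1·8+6·2 = 20 | 6·2+3·2+2·1 = 20
Q: 1·6+6·0 = 6 | 6·0+3·0+2·3 = 6
B: 1·2+6·3 = 20 | 6·2+3·2+2·1 = 20
Z: 1·0+6·1 = 6 | 6·0+3·2+2·0 = 6
D: 1·4+6·6 = 40 | 6·6+3·0+2·2 = 40
gcd(1,6,6,3,2) = 1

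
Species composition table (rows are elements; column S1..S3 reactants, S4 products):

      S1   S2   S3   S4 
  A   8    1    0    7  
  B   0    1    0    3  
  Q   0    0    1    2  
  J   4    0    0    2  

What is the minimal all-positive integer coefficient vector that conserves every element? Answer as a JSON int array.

A: 1·8+6·1+4·0 = 14 | 2·7 = 14
B: 1·0+6·1+4·0 = 6 | 2·3 = 6
Q: 1·0+6·0+4·1 = 4 | 2·2 = 4
J: 1·4+6·0+4·0 = 4 | 2·2 = 4
gcd(1,6,4,2) = 1

Coefficients: [1, 6, 4, 2]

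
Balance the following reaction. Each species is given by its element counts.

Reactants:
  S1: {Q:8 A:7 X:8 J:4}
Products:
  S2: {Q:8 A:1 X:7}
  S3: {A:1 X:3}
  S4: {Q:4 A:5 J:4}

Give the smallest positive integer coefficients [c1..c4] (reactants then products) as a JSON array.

Q: 2·8 = 16 | 1·8+3·0+2·4 = 16
A: 2·7 = 14 | 1·1+3·1+2·5 = 14
X: 2·8 = 16 | 1·7+3·3+2·0 = 16
J: 2·4 = 8 | 1·0+3·0+2·4 = 8
gcd(2,1,3,2) = 1

Coefficients: [2, 1, 3, 2]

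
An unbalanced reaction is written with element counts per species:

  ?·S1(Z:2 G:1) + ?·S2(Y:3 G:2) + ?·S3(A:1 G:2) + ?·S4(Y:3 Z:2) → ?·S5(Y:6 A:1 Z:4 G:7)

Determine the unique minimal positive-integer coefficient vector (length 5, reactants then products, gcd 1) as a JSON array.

Y: 5·0+5·3+3·0+1·3 = 18 | 3·6 = 18
A: 5·0+5·0+3·1+1·0 = 3 | 3·1 = 3
Z: 5·2+5·0+3·0+1·2 = 12 | 3·4 = 12
G: 5·1+5·2+3·2+1·0 = 21 | 3·7 = 21
gcd(5,5,3,1,3) = 1

Coefficients: [5, 5, 3, 1, 3]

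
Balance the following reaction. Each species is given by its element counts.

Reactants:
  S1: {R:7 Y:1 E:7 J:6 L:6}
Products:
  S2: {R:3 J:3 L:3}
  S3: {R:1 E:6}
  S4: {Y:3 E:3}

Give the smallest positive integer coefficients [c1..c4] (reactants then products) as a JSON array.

R: 3·7 = 21 | 6·3+3·1+1·0 = 21
Y: 3·1 = 3 | 6·0+3·0+1·3 = 3
E: 3·7 = 21 | 6·0+3·6+1·3 = 21
J: 3·6 = 18 | 6·3+3·0+1·0 = 18
L: 3·6 = 18 | 6·3+3·0+1·0 = 18
gcd(3,6,3,1) = 1

Coefficients: [3, 6, 3, 1]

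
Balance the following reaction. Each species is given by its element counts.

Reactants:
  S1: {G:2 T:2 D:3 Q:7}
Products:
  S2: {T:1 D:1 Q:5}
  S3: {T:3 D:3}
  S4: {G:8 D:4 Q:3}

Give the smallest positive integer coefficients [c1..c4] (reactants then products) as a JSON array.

Coefficients: [4, 5, 1, 1]

G: 4·2 = 8 | 5·0+1·0+1·8 = 8
T: 4·2 = 8 | 5·1+1·3+1·0 = 8
D: 4·3 = 12 | 5·1+1·3+1·4 = 12
Q: 4·7 = 28 | 5·5+1·0+1·3 = 28
gcd(4,5,1,1) = 1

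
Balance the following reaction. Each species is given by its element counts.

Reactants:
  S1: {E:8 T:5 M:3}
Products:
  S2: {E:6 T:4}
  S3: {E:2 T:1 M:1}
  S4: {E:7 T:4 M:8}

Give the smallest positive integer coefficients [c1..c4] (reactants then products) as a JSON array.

E: 6·8 = 48 | 5·6+2·2+2·7 = 48
T: 6·5 = 30 | 5·4+2·1+2·4 = 30
M: 6·3 = 18 | 5·0+2·1+2·8 = 18
gcd(6,5,2,2) = 1

Coefficients: [6, 5, 2, 2]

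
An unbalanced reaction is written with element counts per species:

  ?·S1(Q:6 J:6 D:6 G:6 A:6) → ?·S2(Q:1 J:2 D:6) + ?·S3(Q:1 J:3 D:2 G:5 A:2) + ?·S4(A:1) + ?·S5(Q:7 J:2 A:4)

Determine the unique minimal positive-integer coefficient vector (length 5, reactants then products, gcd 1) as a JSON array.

Q: 5·6 = 30 | 3·1+6·1+6·0+3·7 = 30
J: 5·6 = 30 | 3·2+6·3+6·0+3·2 = 30
D: 5·6 = 30 | 3·6+6·2+6·0+3·0 = 30
G: 5·6 = 30 | 3·0+6·5+6·0+3·0 = 30
A: 5·6 = 30 | 3·0+6·2+6·1+3·4 = 30
gcd(5,3,6,6,3) = 1

Coefficients: [5, 3, 6, 6, 3]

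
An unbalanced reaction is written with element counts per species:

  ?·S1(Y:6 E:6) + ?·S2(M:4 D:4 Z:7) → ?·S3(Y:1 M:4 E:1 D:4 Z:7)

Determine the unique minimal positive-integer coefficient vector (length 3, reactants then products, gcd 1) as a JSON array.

Coefficients: [1, 6, 6]

Y: 1·6+6·0 = 6 | 6·1 = 6
M: 1·0+6·4 = 24 | 6·4 = 24
E: 1·6+6·0 = 6 | 6·1 = 6
D: 1·0+6·4 = 24 | 6·4 = 24
Z: 1·0+6·7 = 42 | 6·7 = 42
gcd(1,6,6) = 1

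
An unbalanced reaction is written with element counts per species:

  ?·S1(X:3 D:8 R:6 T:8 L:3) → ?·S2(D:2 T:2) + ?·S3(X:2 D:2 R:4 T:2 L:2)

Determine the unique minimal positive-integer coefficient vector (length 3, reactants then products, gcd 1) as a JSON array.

X: 2·3 = 6 | 5·0+3·2 = 6
D: 2·8 = 16 | 5·2+3·2 = 16
R: 2·6 = 12 | 5·0+3·4 = 12
T: 2·8 = 16 | 5·2+3·2 = 16
L: 2·3 = 6 | 5·0+3·2 = 6
gcd(2,5,3) = 1

Coefficients: [2, 5, 3]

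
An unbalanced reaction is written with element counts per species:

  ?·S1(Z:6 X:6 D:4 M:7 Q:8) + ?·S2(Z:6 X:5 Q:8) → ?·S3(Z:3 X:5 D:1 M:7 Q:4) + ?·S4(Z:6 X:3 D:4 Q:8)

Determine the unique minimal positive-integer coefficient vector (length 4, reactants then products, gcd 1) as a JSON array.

Z: 4·6+1·6 = 30 | 4·3+3·6 = 30
X: 4·6+1·5 = 29 | 4·5+3·3 = 29
D: 4·4+1·0 = 16 | 4·1+3·4 = 16
M: 4·7+1·0 = 28 | 4·7+3·0 = 28
Q: 4·8+1·8 = 40 | 4·4+3·8 = 40
gcd(4,1,4,3) = 1

Coefficients: [4, 1, 4, 3]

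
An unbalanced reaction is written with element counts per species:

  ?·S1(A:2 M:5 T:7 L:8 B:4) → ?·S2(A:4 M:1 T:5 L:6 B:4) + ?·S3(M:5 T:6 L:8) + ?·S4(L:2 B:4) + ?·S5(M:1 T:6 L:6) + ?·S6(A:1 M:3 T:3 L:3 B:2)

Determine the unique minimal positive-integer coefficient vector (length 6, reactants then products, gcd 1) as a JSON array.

A: 5·2 = 10 | 1·4+1·0+1·0+1·0+6·1 = 10
M: 5·5 = 25 | 1·1+1·5+1·0+1·1+6·3 = 25
T: 5·7 = 35 | 1·5+1·6+1·0+1·6+6·3 = 35
L: 5·8 = 40 | 1·6+1·8+1·2+1·6+6·3 = 40
B: 5·4 = 20 | 1·4+1·0+1·4+1·0+6·2 = 20
gcd(5,1,1,1,1,6) = 1

Coefficients: [5, 1, 1, 1, 1, 6]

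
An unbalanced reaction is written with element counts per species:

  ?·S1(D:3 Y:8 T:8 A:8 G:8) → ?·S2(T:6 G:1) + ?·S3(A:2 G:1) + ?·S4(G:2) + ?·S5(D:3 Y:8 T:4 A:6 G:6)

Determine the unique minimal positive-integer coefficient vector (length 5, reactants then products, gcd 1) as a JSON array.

D: 6·3 = 18 | 4·0+6·0+1·0+6·3 = 18
Y: 6·8 = 48 | 4·0+6·0+1·0+6·8 = 48
T: 6·8 = 48 | 4·6+6·0+1·0+6·4 = 48
A: 6·8 = 48 | 4·0+6·2+1·0+6·6 = 48
G: 6·8 = 48 | 4·1+6·1+1·2+6·6 = 48
gcd(6,4,6,1,6) = 1

Coefficients: [6, 4, 6, 1, 6]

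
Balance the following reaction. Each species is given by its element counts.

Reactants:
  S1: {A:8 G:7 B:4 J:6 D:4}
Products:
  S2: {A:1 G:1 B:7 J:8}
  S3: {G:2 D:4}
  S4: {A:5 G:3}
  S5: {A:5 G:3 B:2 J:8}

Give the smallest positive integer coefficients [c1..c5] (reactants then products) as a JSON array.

A: 4·8 = 32 | 2·1+4·0+5·5+1·5 = 32
G: 4·7 = 28 | 2·1+4·2+5·3+1·3 = 28
B: 4·4 = 16 | 2·7+4·0+5·0+1·2 = 16
J: 4·6 = 24 | 2·8+4·0+5·0+1·8 = 24
D: 4·4 = 16 | 2·0+4·4+5·0+1·0 = 16
gcd(4,2,4,5,1) = 1

Coefficients: [4, 2, 4, 5, 1]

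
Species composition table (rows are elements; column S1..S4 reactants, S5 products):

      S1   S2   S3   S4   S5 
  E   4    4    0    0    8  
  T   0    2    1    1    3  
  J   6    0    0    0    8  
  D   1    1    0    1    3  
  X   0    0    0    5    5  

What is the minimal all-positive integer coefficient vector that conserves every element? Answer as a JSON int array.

Coefficients: [4, 2, 2, 3, 3]

E: 4·4+2·4+2·0+3·0 = 24 | 3·8 = 24
T: 4·0+2·2+2·1+3·1 = 9 | 3·3 = 9
J: 4·6+2·0+2·0+3·0 = 24 | 3·8 = 24
D: 4·1+2·1+2·0+3·1 = 9 | 3·3 = 9
X: 4·0+2·0+2·0+3·5 = 15 | 3·5 = 15
gcd(4,2,2,3,3) = 1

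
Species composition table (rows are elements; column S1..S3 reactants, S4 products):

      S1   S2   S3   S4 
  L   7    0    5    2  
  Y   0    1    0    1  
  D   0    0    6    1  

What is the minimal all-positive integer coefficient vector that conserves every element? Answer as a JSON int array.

L: 1·7+6·0+1·5 = 12 | 6·2 = 12
Y: 1·0+6·1+1·0 = 6 | 6·1 = 6
D: 1·0+6·0+1·6 = 6 | 6·1 = 6
gcd(1,6,1,6) = 1

Coefficients: [1, 6, 1, 6]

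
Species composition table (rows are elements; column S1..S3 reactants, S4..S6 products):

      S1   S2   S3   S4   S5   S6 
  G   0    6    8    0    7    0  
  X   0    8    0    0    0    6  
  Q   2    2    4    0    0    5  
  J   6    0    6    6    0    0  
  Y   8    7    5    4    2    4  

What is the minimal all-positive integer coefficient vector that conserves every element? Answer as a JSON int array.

G: 1·0+3·6+3·8 = 42 | 4·0+6·7+4·0 = 42
X: 1·0+3·8+3·0 = 24 | 4·0+6·0+4·6 = 24
Q: 1·2+3·2+3·4 = 20 | 4·0+6·0+4·5 = 20
J: 1·6+3·0+3·6 = 24 | 4·6+6·0+4·0 = 24
Y: 1·8+3·7+3·5 = 44 | 4·4+6·2+4·4 = 44
gcd(1,3,3,4,6,4) = 1

Coefficients: [1, 3, 3, 4, 6, 4]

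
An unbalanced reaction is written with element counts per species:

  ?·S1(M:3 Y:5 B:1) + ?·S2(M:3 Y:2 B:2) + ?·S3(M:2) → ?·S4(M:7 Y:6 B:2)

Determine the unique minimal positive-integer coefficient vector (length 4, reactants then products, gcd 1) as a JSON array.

Coefficients: [4, 2, 5, 4]

M: 4·3+2·3+5·2 = 28 | 4·7 = 28
Y: 4·5+2·2+5·0 = 24 | 4·6 = 24
B: 4·1+2·2+5·0 = 8 | 4·2 = 8
gcd(4,2,5,4) = 1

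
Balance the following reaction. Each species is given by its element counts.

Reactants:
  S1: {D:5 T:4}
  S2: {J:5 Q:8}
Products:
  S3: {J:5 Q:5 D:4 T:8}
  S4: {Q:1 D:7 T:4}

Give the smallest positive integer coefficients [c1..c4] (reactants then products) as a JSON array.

J: 5·0+1·5 = 5 | 1·5+3·0 = 5
Q: 5·0+1·8 = 8 | 1·5+3·1 = 8
D: 5·5+1·0 = 25 | 1·4+3·7 = 25
T: 5·4+1·0 = 20 | 1·8+3·4 = 20
gcd(5,1,1,3) = 1

Coefficients: [5, 1, 1, 3]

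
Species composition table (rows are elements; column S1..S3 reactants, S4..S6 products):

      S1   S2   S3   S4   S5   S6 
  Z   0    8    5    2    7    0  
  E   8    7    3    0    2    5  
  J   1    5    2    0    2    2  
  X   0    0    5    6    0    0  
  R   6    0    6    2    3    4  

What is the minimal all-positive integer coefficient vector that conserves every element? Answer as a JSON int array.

Z: 1·0+1·8+6·5 = 38 | 5·2+4·7+5·0 = 38
E: 1·8+1·7+6·3 = 33 | 5·0+4·2+5·5 = 33
J: 1·1+1·5+6·2 = 18 | 5·0+4·2+5·2 = 18
X: 1·0+1·0+6·5 = 30 | 5·6+4·0+5·0 = 30
R: 1·6+1·0+6·6 = 42 | 5·2+4·3+5·4 = 42
gcd(1,1,6,5,4,5) = 1

Coefficients: [1, 1, 6, 5, 4, 5]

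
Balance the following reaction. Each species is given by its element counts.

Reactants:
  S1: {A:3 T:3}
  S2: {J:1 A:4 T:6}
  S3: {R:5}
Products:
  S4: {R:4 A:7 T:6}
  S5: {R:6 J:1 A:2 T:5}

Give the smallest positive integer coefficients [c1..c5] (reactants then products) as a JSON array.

Coefficients: [5, 3, 6, 3, 3]

R: 5·0+3·0+6·5 = 30 | 3·4+3·6 = 30
J: 5·0+3·1+6·0 = 3 | 3·0+3·1 = 3
A: 5·3+3·4+6·0 = 27 | 3·7+3·2 = 27
T: 5·3+3·6+6·0 = 33 | 3·6+3·5 = 33
gcd(5,3,6,3,3) = 1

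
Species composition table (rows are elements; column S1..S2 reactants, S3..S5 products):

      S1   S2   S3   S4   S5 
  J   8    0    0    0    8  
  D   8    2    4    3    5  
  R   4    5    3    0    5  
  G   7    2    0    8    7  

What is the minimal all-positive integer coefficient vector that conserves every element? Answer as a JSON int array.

J: 5·8+4·0 = 40 | 5·0+1·0+5·8 = 40
D: 5·8+4·2 = 48 | 5·4+1·3+5·5 = 48
R: 5·4+4·5 = 40 | 5·3+1·0+5·5 = 40
G: 5·7+4·2 = 43 | 5·0+1·8+5·7 = 43
gcd(5,4,5,1,5) = 1

Coefficients: [5, 4, 5, 1, 5]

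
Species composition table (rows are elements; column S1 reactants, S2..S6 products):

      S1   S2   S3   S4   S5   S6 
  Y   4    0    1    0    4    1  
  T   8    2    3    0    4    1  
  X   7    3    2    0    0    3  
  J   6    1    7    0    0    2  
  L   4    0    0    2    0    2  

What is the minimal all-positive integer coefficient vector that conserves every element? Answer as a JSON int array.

Coefficients: [4, 6, 2, 6, 3, 2]

Y: 4·4 = 16 | 6·0+2·1+6·0+3·4+2·1 = 16
T: 4·8 = 32 | 6·2+2·3+6·0+3·4+2·1 = 32
X: 4·7 = 28 | 6·3+2·2+6·0+3·0+2·3 = 28
J: 4·6 = 24 | 6·1+2·7+6·0+3·0+2·2 = 24
L: 4·4 = 16 | 6·0+2·0+6·2+3·0+2·2 = 16
gcd(4,6,2,6,3,2) = 1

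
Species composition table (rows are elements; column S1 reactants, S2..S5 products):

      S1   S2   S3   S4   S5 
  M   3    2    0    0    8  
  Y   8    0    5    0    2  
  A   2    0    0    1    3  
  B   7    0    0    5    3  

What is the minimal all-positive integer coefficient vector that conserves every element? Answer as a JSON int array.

Coefficients: [4, 2, 6, 5, 1]

M: 4·3 = 12 | 2·2+6·0+5·0+1·8 = 12
Y: 4·8 = 32 | 2·0+6·5+5·0+1·2 = 32
A: 4·2 = 8 | 2·0+6·0+5·1+1·3 = 8
B: 4·7 = 28 | 2·0+6·0+5·5+1·3 = 28
gcd(4,2,6,5,1) = 1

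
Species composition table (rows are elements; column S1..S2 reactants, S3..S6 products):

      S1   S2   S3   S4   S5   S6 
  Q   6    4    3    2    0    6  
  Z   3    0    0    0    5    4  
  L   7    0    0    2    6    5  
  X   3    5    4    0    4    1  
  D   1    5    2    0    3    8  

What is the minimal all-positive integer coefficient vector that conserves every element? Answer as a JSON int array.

Q: 3·6+4·4 = 34 | 6·3+5·2+1·0+1·6 = 34
Z: 3·3+4·0 = 9 | 6·0+5·0+1·5+1·4 = 9
L: 3·7+4·0 = 21 | 6·0+5·2+1·6+1·5 = 21
X: 3·3+4·5 = 29 | 6·4+5·0+1·4+1·1 = 29
D: 3·1+4·5 = 23 | 6·2+5·0+1·3+1·8 = 23
gcd(3,4,6,5,1,1) = 1

Coefficients: [3, 4, 6, 5, 1, 1]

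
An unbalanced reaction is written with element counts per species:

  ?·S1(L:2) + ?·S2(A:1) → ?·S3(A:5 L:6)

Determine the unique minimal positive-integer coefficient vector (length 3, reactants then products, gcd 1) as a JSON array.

A: 3·0+5·1 = 5 | 1·5 = 5
L: 3·2+5·0 = 6 | 1·6 = 6
gcd(3,5,1) = 1

Coefficients: [3, 5, 1]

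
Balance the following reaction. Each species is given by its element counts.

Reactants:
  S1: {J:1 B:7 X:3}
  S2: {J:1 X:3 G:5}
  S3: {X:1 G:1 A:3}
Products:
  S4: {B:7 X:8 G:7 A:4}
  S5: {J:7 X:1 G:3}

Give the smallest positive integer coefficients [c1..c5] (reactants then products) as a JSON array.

J: 3·1+4·1+4·0 = 7 | 3·0+1·7 = 7
B: 3·7+4·0+4·0 = 21 | 3·7+1·0 = 21
X: 3·3+4·3+4·1 = 25 | 3·8+1·1 = 25
G: 3·0+4·5+4·1 = 24 | 3·7+1·3 = 24
A: 3·0+4·0+4·3 = 12 | 3·4+1·0 = 12
gcd(3,4,4,3,1) = 1

Coefficients: [3, 4, 4, 3, 1]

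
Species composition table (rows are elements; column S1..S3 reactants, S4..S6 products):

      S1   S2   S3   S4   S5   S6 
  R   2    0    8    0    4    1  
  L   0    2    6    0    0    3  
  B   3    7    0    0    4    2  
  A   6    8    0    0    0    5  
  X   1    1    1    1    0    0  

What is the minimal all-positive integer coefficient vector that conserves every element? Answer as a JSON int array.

R: 1·2+3·0+2·8 = 18 | 6·0+3·4+6·1 = 18
L: 1·0+3·2+2·6 = 18 | 6·0+3·0+6·3 = 18
B: 1·3+3·7+2·0 = 24 | 6·0+3·4+6·2 = 24
A: 1·6+3·8+2·0 = 30 | 6·0+3·0+6·5 = 30
X: 1·1+3·1+2·1 = 6 | 6·1+3·0+6·0 = 6
gcd(1,3,2,6,3,6) = 1

Coefficients: [1, 3, 2, 6, 3, 6]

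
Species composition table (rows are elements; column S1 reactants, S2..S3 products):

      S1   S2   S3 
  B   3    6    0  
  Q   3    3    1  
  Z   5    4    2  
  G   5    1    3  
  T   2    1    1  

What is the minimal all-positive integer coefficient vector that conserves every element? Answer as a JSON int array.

B: 2·3 = 6 | 1·6+3·0 = 6
Q: 2·3 = 6 | 1·3+3·1 = 6
Z: 2·5 = 10 | 1·4+3·2 = 10
G: 2·5 = 10 | 1·1+3·3 = 10
T: 2·2 = 4 | 1·1+3·1 = 4
gcd(2,1,3) = 1

Coefficients: [2, 1, 3]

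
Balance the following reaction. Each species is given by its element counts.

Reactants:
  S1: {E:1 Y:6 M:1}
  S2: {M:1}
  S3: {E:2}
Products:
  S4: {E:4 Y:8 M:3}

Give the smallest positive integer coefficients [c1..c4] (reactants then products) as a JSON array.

Coefficients: [4, 5, 4, 3]

E: 4·1+5·0+4·2 = 12 | 3·4 = 12
Y: 4·6+5·0+4·0 = 24 | 3·8 = 24
M: 4·1+5·1+4·0 = 9 | 3·3 = 9
gcd(4,5,4,3) = 1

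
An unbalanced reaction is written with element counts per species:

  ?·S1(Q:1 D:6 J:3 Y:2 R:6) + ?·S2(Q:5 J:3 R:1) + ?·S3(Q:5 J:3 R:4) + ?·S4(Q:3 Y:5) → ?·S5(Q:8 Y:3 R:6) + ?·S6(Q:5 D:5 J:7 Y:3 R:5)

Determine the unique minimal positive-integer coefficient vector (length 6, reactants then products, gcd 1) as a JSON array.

Q: 5·1+4·5+5·5+4·3 = 62 | 4·8+6·5 = 62
D: 5·6+4·0+5·0+4·0 = 30 | 4·0+6·5 = 30
J: 5·3+4·3+5·3+4·0 = 42 | 4·0+6·7 = 42
Y: 5·2+4·0+5·0+4·5 = 30 | 4·3+6·3 = 30
R: 5·6+4·1+5·4+4·0 = 54 | 4·6+6·5 = 54
gcd(5,4,5,4,4,6) = 1

Coefficients: [5, 4, 5, 4, 4, 6]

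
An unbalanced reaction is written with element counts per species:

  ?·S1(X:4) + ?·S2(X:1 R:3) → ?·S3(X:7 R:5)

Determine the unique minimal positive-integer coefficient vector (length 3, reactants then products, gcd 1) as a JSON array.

Coefficients: [4, 5, 3]

X: 4·4+5·1 = 21 | 3·7 = 21
R: 4·0+5·3 = 15 | 3·5 = 15
gcd(4,5,3) = 1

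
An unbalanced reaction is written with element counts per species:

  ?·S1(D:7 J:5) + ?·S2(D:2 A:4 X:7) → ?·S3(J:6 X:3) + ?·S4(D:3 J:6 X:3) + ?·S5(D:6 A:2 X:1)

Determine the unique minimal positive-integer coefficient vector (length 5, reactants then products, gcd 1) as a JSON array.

D: 6·7+3·2 = 48 | 1·0+4·3+6·6 = 48
A: 6·0+3·4 = 12 | 1·0+4·0+6·2 = 12
J: 6·5+3·0 = 30 | 1·6+4·6+6·0 = 30
X: 6·0+3·7 = 21 | 1·3+4·3+6·1 = 21
gcd(6,3,1,4,6) = 1

Coefficients: [6, 3, 1, 4, 6]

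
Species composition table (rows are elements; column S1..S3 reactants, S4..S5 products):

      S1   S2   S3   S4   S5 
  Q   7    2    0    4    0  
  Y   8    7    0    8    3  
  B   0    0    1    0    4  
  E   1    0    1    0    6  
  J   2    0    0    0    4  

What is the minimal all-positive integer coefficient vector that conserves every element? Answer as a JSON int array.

Coefficients: [2, 5, 4, 6, 1]

Q: 2·7+5·2+4·0 = 24 | 6·4+1·0 = 24
Y: 2·8+5·7+4·0 = 51 | 6·8+1·3 = 51
B: 2·0+5·0+4·1 = 4 | 6·0+1·4 = 4
E: 2·1+5·0+4·1 = 6 | 6·0+1·6 = 6
J: 2·2+5·0+4·0 = 4 | 6·0+1·4 = 4
gcd(2,5,4,6,1) = 1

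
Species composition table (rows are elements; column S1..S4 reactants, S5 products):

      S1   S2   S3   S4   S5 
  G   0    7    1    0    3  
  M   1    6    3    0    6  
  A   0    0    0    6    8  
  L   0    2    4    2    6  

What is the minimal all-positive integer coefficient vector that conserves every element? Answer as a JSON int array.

Coefficients: [6, 1, 2, 4, 3]

G: 6·0+1·7+2·1+4·0 = 9 | 3·3 = 9
M: 6·1+1·6+2·3+4·0 = 18 | 3·6 = 18
A: 6·0+1·0+2·0+4·6 = 24 | 3·8 = 24
L: 6·0+1·2+2·4+4·2 = 18 | 3·6 = 18
gcd(6,1,2,4,3) = 1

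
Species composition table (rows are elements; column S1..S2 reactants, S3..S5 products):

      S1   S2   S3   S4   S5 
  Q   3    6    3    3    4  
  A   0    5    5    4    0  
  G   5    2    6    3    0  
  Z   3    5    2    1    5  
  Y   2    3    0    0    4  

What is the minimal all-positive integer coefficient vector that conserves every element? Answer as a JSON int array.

Q: 3·3+6·6 = 45 | 2·3+5·3+6·4 = 45
A: 3·0+6·5 = 30 | 2·5+5·4+6·0 = 30
G: 3·5+6·2 = 27 | 2·6+5·3+6·0 = 27
Z: 3·3+6·5 = 39 | 2·2+5·1+6·5 = 39
Y: 3·2+6·3 = 24 | 2·0+5·0+6·4 = 24
gcd(3,6,2,5,6) = 1

Coefficients: [3, 6, 2, 5, 6]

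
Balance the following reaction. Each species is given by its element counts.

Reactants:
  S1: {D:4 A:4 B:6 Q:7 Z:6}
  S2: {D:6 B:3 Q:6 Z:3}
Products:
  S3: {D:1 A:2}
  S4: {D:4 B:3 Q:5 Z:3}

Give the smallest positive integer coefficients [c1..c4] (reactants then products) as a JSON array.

D: 1·4+3·6 = 22 | 2·1+5·4 = 22
A: 1·4+3·0 = 4 | 2·2+5·0 = 4
B: 1·6+3·3 = 15 | 2·0+5·3 = 15
Q: 1·7+3·6 = 25 | 2·0+5·5 = 25
Z: 1·6+3·3 = 15 | 2·0+5·3 = 15
gcd(1,3,2,5) = 1

Coefficients: [1, 3, 2, 5]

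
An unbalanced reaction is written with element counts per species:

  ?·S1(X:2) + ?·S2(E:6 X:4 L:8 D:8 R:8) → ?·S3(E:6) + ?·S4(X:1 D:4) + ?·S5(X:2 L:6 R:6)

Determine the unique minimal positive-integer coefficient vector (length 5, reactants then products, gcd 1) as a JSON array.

Coefficients: [1, 3, 3, 6, 4]

E: 1·0+3·6 = 18 | 3·6+6·0+4·0 = 18
X: 1·2+3·4 = 14 | 3·0+6·1+4·2 = 14
L: 1·0+3·8 = 24 | 3·0+6·0+4·6 = 24
D: 1·0+3·8 = 24 | 3·0+6·4+4·0 = 24
R: 1·0+3·8 = 24 | 3·0+6·0+4·6 = 24
gcd(1,3,3,6,4) = 1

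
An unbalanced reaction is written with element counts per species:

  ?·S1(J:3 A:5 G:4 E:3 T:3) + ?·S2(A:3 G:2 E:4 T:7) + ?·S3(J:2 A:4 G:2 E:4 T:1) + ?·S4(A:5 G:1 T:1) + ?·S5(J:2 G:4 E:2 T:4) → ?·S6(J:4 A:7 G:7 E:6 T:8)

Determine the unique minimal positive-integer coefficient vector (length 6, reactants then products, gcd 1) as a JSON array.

J: 4·3+2·0+1·2+1·0+3·2 = 20 | 5·4 = 20
A: 4·5+2·3+1·4+1·5+3·0 = 35 | 5·7 = 35
G: 4·4+2·2+1·2+1·1+3·4 = 35 | 5·7 = 35
E: 4·3+2·4+1·4+1·0+3·2 = 30 | 5·6 = 30
T: 4·3+2·7+1·1+1·1+3·4 = 40 | 5·8 = 40
gcd(4,2,1,1,3,5) = 1

Coefficients: [4, 2, 1, 1, 3, 5]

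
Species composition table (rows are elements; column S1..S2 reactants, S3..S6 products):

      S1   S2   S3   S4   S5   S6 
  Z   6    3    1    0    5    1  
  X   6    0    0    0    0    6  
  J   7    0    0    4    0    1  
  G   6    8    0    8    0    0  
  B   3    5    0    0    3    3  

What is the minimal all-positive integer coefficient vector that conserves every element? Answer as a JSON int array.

Z: 4·6+3·3 = 33 | 4·1+6·0+5·5+4·1 = 33
X: 4·6+3·0 = 24 | 4·0+6·0+5·0+4·6 = 24
J: 4·7+3·0 = 28 | 4·0+6·4+5·0+4·1 = 28
G: 4·6+3·8 = 48 | 4·0+6·8+5·0+4·0 = 48
B: 4·3+3·5 = 27 | 4·0+6·0+5·3+4·3 = 27
gcd(4,3,4,6,5,4) = 1

Coefficients: [4, 3, 4, 6, 5, 4]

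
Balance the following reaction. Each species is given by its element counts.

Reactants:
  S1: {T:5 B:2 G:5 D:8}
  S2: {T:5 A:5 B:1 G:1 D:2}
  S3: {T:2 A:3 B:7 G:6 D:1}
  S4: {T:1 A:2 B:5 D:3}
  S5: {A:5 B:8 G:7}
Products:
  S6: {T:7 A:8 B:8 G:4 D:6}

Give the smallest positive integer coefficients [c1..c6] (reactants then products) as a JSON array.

T: 1·5+6·5+1·2+5·1+1·0 = 42 | 6·7 = 42
A: 1·0+6·5+1·3+5·2+1·5 = 48 | 6·8 = 48
B: 1·2+6·1+1·7+5·5+1·8 = 48 | 6·8 = 48
G: 1·5+6·1+1·6+5·0+1·7 = 24 | 6·4 = 24
D: 1·8+6·2+1·1+5·3+1·0 = 36 | 6·6 = 36
gcd(1,6,1,5,1,6) = 1

Coefficients: [1, 6, 1, 5, 1, 6]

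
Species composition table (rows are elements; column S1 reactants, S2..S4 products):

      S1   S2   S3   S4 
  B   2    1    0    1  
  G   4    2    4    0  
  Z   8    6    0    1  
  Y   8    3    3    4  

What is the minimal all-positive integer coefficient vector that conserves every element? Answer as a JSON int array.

B: 5·2 = 10 | 6·1+2·0+4·1 = 10
G: 5·4 = 20 | 6·2+2·4+4·0 = 20
Z: 5·8 = 40 | 6·6+2·0+4·1 = 40
Y: 5·8 = 40 | 6·3+2·3+4·4 = 40
gcd(5,6,2,4) = 1

Coefficients: [5, 6, 2, 4]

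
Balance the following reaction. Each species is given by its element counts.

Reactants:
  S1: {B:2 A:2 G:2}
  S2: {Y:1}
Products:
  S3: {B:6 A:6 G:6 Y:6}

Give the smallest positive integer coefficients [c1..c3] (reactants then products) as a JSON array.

Coefficients: [3, 6, 1]

B: 3·2+6·0 = 6 | 1·6 = 6
A: 3·2+6·0 = 6 | 1·6 = 6
G: 3·2+6·0 = 6 | 1·6 = 6
Y: 3·0+6·1 = 6 | 1·6 = 6
gcd(3,6,1) = 1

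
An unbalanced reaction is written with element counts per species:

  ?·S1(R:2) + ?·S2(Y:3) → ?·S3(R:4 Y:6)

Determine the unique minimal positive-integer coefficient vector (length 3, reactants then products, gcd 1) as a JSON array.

Coefficients: [2, 2, 1]

R: 2·2+2·0 = 4 | 1·4 = 4
Y: 2·0+2·3 = 6 | 1·6 = 6
gcd(2,2,1) = 1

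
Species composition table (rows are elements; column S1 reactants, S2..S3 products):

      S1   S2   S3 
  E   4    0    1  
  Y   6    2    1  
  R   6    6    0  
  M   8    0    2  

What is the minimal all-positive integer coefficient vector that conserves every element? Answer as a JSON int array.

Coefficients: [1, 1, 4]

E: 1·4 = 4 | 1·0+4·1 = 4
Y: 1·6 = 6 | 1·2+4·1 = 6
R: 1·6 = 6 | 1·6+4·0 = 6
M: 1·8 = 8 | 1·0+4·2 = 8
gcd(1,1,4) = 1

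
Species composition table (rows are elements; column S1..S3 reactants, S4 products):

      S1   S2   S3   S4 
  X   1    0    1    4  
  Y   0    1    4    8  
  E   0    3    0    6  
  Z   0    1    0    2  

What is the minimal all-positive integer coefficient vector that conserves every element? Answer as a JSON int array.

Coefficients: [5, 4, 3, 2]

X: 5·1+4·0+3·1 = 8 | 2·4 = 8
Y: 5·0+4·1+3·4 = 16 | 2·8 = 16
E: 5·0+4·3+3·0 = 12 | 2·6 = 12
Z: 5·0+4·1+3·0 = 4 | 2·2 = 4
gcd(5,4,3,2) = 1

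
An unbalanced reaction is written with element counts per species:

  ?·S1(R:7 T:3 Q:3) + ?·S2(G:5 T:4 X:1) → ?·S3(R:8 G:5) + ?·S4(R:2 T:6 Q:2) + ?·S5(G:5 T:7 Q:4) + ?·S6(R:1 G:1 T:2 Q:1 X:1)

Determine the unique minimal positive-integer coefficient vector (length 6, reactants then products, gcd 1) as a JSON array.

R: 5·7+5·0 = 35 | 3·8+3·2+1·0+5·1 = 35
G: 5·0+5·5 = 25 | 3·5+3·0+1·5+5·1 = 25
T: 5·3+5·4 = 35 | 3·0+3·6+1·7+5·2 = 35
Q: 5·3+5·0 = 15 | 3·0+3·2+1·4+5·1 = 15
X: 5·0+5·1 = 5 | 3·0+3·0+1·0+5·1 = 5
gcd(5,5,3,3,1,5) = 1

Coefficients: [5, 5, 3, 3, 1, 5]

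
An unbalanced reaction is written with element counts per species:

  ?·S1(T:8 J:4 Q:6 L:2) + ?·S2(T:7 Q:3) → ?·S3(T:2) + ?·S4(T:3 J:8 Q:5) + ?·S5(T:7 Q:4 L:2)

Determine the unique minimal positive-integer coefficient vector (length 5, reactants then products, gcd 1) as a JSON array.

T: 6·8+1·7 = 55 | 2·2+3·3+6·7 = 55
J: 6·4+1·0 = 24 | 2·0+3·8+6·0 = 24
Q: 6·6+1·3 = 39 | 2·0+3·5+6·4 = 39
L: 6·2+1·0 = 12 | 2·0+3·0+6·2 = 12
gcd(6,1,2,3,6) = 1

Coefficients: [6, 1, 2, 3, 6]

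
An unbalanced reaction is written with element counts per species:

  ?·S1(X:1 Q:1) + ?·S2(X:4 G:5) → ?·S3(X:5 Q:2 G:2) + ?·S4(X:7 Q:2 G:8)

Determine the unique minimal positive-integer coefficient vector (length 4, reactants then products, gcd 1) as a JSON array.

Coefficients: [4, 2, 1, 1]

X: 4·1+2·4 = 12 | 1·5+1·7 = 12
Q: 4·1+2·0 = 4 | 1·2+1·2 = 4
G: 4·0+2·5 = 10 | 1·2+1·8 = 10
gcd(4,2,1,1) = 1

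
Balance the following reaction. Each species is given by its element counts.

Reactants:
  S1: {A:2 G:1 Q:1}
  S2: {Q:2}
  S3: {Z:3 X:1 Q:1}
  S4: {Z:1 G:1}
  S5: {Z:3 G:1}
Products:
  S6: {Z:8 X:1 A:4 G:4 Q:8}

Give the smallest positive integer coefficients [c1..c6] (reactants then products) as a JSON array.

Z: 4·0+5·0+2·3+1·1+3·3 = 16 | 2·8 = 16
X: 4·0+5·0+2·1+1·0+3·0 = 2 | 2·1 = 2
A: 4·2+5·0+2·0+1·0+3·0 = 8 | 2·4 = 8
G: 4·1+5·0+2·0+1·1+3·1 = 8 | 2·4 = 8
Q: 4·1+5·2+2·1+1·0+3·0 = 16 | 2·8 = 16
gcd(4,5,2,1,3,2) = 1

Coefficients: [4, 5, 2, 1, 3, 2]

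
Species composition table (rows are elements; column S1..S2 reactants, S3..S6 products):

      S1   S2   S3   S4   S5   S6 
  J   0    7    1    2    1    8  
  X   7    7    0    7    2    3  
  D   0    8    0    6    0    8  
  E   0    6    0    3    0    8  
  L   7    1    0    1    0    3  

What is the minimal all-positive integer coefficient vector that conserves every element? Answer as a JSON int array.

J: 1·0+6·7 = 42 | 4·1+4·2+6·1+3·8 = 42
X: 1·7+6·7 = 49 | 4·0+4·7+6·2+3·3 = 49
D: 1·0+6·8 = 48 | 4·0+4·6+6·0+3·8 = 48
E: 1·0+6·6 = 36 | 4·0+4·3+6·0+3·8 = 36
L: 1·7+6·1 = 13 | 4·0+4·1+6·0+3·3 = 13
gcd(1,6,4,4,6,3) = 1

Coefficients: [1, 6, 4, 4, 6, 3]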